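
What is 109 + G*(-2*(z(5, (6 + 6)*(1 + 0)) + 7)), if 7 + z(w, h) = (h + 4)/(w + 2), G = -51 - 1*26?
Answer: 461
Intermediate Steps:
G = -77 (G = -51 - 26 = -77)
z(w, h) = -7 + (4 + h)/(2 + w) (z(w, h) = -7 + (h + 4)/(w + 2) = -7 + (4 + h)/(2 + w))
109 + G*(-2*(z(5, (6 + 6)*(1 + 0)) + 7)) = 109 - (-154)*((-10 + (6 + 6)*(1 + 0) - 7*5)/(2 + 5) + 7) = 109 - (-154)*((-10 + 12*1 - 35)/7 + 7) = 109 - (-154)*((-10 + 12 - 35)/7 + 7) = 109 - (-154)*((⅐)*(-33) + 7) = 109 - (-154)*(-33/7 + 7) = 109 - (-154)*16/7 = 109 - 77*(-32/7) = 109 + 352 = 461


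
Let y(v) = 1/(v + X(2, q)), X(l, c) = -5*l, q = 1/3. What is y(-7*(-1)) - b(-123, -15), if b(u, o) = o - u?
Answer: -325/3 ≈ -108.33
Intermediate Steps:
q = ⅓ ≈ 0.33333
y(v) = 1/(-10 + v) (y(v) = 1/(v - 5*2) = 1/(v - 10) = 1/(-10 + v))
y(-7*(-1)) - b(-123, -15) = 1/(-10 - 7*(-1)) - (-15 - 1*(-123)) = 1/(-10 + 7) - (-15 + 123) = 1/(-3) - 1*108 = -⅓ - 108 = -325/3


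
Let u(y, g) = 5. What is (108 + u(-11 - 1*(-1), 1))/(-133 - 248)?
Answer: -113/381 ≈ -0.29659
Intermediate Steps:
(108 + u(-11 - 1*(-1), 1))/(-133 - 248) = (108 + 5)/(-133 - 248) = 113/(-381) = 113*(-1/381) = -113/381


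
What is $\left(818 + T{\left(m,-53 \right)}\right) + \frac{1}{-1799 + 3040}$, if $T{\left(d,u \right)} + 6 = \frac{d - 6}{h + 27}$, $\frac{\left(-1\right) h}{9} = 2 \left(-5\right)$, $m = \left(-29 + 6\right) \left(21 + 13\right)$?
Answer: $\frac{116922173}{145197} \approx 805.27$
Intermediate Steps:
$m = -782$ ($m = \left(-23\right) 34 = -782$)
$h = 90$ ($h = - 9 \cdot 2 \left(-5\right) = \left(-9\right) \left(-10\right) = 90$)
$T{\left(d,u \right)} = - \frac{236}{39} + \frac{d}{117}$ ($T{\left(d,u \right)} = -6 + \frac{d - 6}{90 + 27} = -6 + \frac{-6 + d}{117} = -6 + \left(-6 + d\right) \frac{1}{117} = -6 + \left(- \frac{2}{39} + \frac{d}{117}\right) = - \frac{236}{39} + \frac{d}{117}$)
$\left(818 + T{\left(m,-53 \right)}\right) + \frac{1}{-1799 + 3040} = \left(818 + \left(- \frac{236}{39} + \frac{1}{117} \left(-782\right)\right)\right) + \frac{1}{-1799 + 3040} = \left(818 - \frac{1490}{117}\right) + \frac{1}{1241} = \frac{94216}{117} + \frac{1}{1241} = \frac{116922173}{145197}$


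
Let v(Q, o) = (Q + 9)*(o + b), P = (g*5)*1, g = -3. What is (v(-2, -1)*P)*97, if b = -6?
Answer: 71295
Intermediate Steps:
P = -15 (P = -3*5*1 = -15*1 = -15)
v(Q, o) = (-6 + o)*(9 + Q) (v(Q, o) = (Q + 9)*(o - 6) = (9 + Q)*(-6 + o) = (-6 + o)*(9 + Q))
(v(-2, -1)*P)*97 = ((-54 - 6*(-2) + 9*(-1) - 2*(-1))*(-15))*97 = ((-54 + 12 - 9 + 2)*(-15))*97 = -49*(-15)*97 = 735*97 = 71295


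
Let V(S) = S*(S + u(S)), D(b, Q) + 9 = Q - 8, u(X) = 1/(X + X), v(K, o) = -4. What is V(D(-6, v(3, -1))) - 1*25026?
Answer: -49169/2 ≈ -24585.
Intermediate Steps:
u(X) = 1/(2*X)
D(b, Q) = -17 + Q (D(b, Q) = -9 + (Q - 8) = -9 + (-8 + Q) = -17 + Q)
V(S) = S*(S + 1/(2*S))
V(D(-6, v(3, -1))) - 1*25026 = (1/2 + (-17 - 4)**2) - 1*25026 = (1/2 + (-21)**2) - 25026 = (1/2 + 441) - 25026 = 883/2 - 25026 = -49169/2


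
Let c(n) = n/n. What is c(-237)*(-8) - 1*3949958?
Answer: -3949966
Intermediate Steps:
c(n) = 1
c(-237)*(-8) - 1*3949958 = 1*(-8) - 1*3949958 = -8 - 3949958 = -3949966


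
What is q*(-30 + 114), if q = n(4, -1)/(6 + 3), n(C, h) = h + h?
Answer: -56/3 ≈ -18.667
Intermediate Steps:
n(C, h) = 2*h
q = -2/9 (q = (2*(-1))/(6 + 3) = -2/9 ≈ -0.22222)
q*(-30 + 114) = -2*(-30 + 114)/9 = -2/9*84 = -56/3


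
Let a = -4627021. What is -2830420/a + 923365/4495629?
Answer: 16996947479845/20801369791209 ≈ 0.81711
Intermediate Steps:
-2830420/a + 923365/4495629 = -2830420/(-4627021) + 923365/4495629 = -2830420*(-1/4627021) + 923365*(1/4495629) = 2830420/4627021 + 923365/4495629 = 16996947479845/20801369791209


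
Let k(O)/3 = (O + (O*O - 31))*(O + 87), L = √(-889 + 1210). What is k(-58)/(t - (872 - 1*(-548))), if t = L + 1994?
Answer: 32709390/65831 - 56985*√321/65831 ≈ 481.36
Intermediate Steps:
L = √321 ≈ 17.916
k(O) = 3*(87 + O)*(-31 + O + O²) (k(O) = 3*((O + (O*O - 31))*(O + 87)) = 3*((O + (O² - 31))*(87 + O)) = 3*((O + (-31 + O²))*(87 + O)) = 3*((-31 + O + O²)*(87 + O)) = 3*((87 + O)*(-31 + O + O²)) = 3*(87 + O)*(-31 + O + O²))
t = 1994 + √321 (t = √321 + 1994 = 1994 + √321 ≈ 2011.9)
k(-58)/(t - (872 - 1*(-548))) = (-8091 + 3*(-58)³ + 168*(-58) + 264*(-58)²)/((1994 + √321) - (872 - 1*(-548))) = (-8091 + 3*(-195112) - 9744 + 264*3364)/((1994 + √321) - (872 + 548)) = (-8091 - 585336 - 9744 + 888096)/((1994 + √321) - 1*1420) = 284925/((1994 + √321) - 1420) = 284925/(574 + √321)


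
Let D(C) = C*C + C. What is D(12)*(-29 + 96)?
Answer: 10452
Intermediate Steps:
D(C) = C + C**2 (D(C) = C**2 + C = C + C**2)
D(12)*(-29 + 96) = (12*(1 + 12))*(-29 + 96) = (12*13)*67 = 156*67 = 10452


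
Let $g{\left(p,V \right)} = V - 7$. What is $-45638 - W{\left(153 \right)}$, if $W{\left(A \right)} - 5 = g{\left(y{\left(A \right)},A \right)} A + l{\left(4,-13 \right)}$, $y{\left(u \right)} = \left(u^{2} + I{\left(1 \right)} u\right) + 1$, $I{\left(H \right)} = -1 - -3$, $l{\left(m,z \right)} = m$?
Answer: $-67985$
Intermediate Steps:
$I{\left(H \right)} = 2$ ($I{\left(H \right)} = -1 + 3 = 2$)
$y{\left(u \right)} = 1 + u^{2} + 2 u$ ($y{\left(u \right)} = \left(u^{2} + 2 u\right) + 1 = 1 + u^{2} + 2 u$)
$g{\left(p,V \right)} = -7 + V$ ($g{\left(p,V \right)} = V - 7 = -7 + V$)
$W{\left(A \right)} = 9 + A \left(-7 + A\right)$ ($W{\left(A \right)} = 5 + \left(\left(-7 + A\right) A + 4\right) = 5 + \left(A \left(-7 + A\right) + 4\right) = 5 + \left(4 + A \left(-7 + A\right)\right) = 9 + A \left(-7 + A\right)$)
$-45638 - W{\left(153 \right)} = -45638 - \left(9 + 153 \left(-7 + 153\right)\right) = -45638 - \left(9 + 153 \cdot 146\right) = -45638 - \left(9 + 22338\right) = -45638 - 22347 = -67985$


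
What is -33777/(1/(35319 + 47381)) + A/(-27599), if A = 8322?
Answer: -77093884690422/27599 ≈ -2.7934e+9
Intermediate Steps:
-33777/(1/(35319 + 47381)) + A/(-27599) = -33777/(1/(35319 + 47381)) + 8322/(-27599) = -33777/(1/82700) + 8322*(-1/27599) = -33777/1/82700 - 8322/27599 = -33777*82700 - 8322/27599 = -2793357900 - 8322/27599 = -77093884690422/27599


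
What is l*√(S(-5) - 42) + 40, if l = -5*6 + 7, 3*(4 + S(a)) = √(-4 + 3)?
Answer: 40 - 23*√(-414 + 3*I)/3 ≈ 39.435 - 155.99*I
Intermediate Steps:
S(a) = -4 + I/3 (S(a) = -4 + √(-4 + 3)/3 = -4 + √(-1)/3 = -4 + I/3)
l = -23 (l = -30 + 7 = -23)
l*√(S(-5) - 42) + 40 = -23*√((-4 + I/3) - 42) + 40 = -23*√(-46 + I/3) + 40 = 40 - 23*√(-46 + I/3)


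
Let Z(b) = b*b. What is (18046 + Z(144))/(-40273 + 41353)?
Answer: 19391/540 ≈ 35.909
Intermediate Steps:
Z(b) = b²
(18046 + Z(144))/(-40273 + 41353) = (18046 + 144²)/(-40273 + 41353) = (18046 + 20736)/1080 = 38782*(1/1080) = 19391/540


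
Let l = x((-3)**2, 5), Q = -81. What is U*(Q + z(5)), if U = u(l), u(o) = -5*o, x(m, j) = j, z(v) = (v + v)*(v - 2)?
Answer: 1275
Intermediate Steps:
z(v) = 2*v*(-2 + v) (z(v) = (2*v)*(-2 + v) = 2*v*(-2 + v))
l = 5
U = -25 (U = -5*5 = -25)
U*(Q + z(5)) = -25*(-81 + 2*5*(-2 + 5)) = -25*(-81 + 2*5*3) = -25*(-81 + 30) = -25*(-51) = 1275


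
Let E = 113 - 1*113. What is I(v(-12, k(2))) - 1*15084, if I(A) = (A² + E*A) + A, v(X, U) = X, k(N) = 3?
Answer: -14952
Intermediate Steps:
E = 0 (E = 113 - 113 = 0)
I(A) = A + A² (I(A) = (A² + 0*A) + A = (A² + 0) + A = A² + A = A + A²)
I(v(-12, k(2))) - 1*15084 = -12*(1 - 12) - 1*15084 = -12*(-11) - 15084 = 132 - 15084 = -14952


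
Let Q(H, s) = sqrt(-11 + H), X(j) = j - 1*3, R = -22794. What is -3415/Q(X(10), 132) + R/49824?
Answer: -3799/8304 + 3415*I/2 ≈ -0.45749 + 1707.5*I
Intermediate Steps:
X(j) = -3 + j (X(j) = j - 3 = -3 + j)
-3415/Q(X(10), 132) + R/49824 = -3415/sqrt(-11 + (-3 + 10)) - 22794/49824 = -3415/sqrt(-11 + 7) - 22794*1/49824 = -3415*(-I/2) - 3799/8304 = -(-3415)*I/2 - 3799/8304 = 3415*I/2 - 3799/8304 = -3799/8304 + 3415*I/2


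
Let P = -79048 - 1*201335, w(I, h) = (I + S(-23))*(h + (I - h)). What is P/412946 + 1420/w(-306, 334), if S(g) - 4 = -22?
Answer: -89512858/134674731 ≈ -0.66466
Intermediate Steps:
S(g) = -18 (S(g) = 4 - 22 = -18)
w(I, h) = I*(-18 + I) (w(I, h) = (I - 18)*(h + (I - h)) = (-18 + I)*I = I*(-18 + I))
P = -280383 (P = -79048 - 201335 = -280383)
P/412946 + 1420/w(-306, 334) = -280383/412946 + 1420/((-306*(-18 - 306))) = -280383*1/412946 + 1420/((-306*(-324))) = -14757/21734 + 1420/99144 = -14757/21734 + 1420*(1/99144) = -14757/21734 + 355/24786 = -89512858/134674731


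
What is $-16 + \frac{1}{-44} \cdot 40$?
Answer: $- \frac{186}{11} \approx -16.909$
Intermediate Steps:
$-16 + \frac{1}{-44} \cdot 40 = -16 - \frac{10}{11} = - \frac{186}{11}$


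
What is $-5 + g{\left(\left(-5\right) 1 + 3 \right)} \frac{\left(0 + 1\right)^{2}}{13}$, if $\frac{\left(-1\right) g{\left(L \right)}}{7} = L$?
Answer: $- \frac{51}{13} \approx -3.9231$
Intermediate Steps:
$g{\left(L \right)} = - 7 L$
$-5 + g{\left(\left(-5\right) 1 + 3 \right)} \frac{\left(0 + 1\right)^{2}}{13} = -5 + - 7 \left(\left(-5\right) 1 + 3\right) \frac{\left(0 + 1\right)^{2}}{13} = -5 + - 7 \left(-5 + 3\right) 1^{2} \cdot \frac{1}{13} = -5 + \left(-7\right) \left(-2\right) 1 \cdot \frac{1}{13} = -5 + 14 \cdot \frac{1}{13} = -5 + \frac{14}{13} = - \frac{51}{13}$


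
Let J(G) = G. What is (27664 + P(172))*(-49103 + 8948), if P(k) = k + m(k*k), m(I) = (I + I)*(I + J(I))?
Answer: -140577838809300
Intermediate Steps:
m(I) = 4*I**2 (m(I) = (I + I)*(I + I) = (2*I)*(2*I) = 4*I**2)
P(k) = k + 4*k**4 (P(k) = k + 4*(k*k)**2 = k + 4*(k**2)**2 = k + 4*k**4)
(27664 + P(172))*(-49103 + 8948) = (27664 + (172 + 4*172**4))*(-49103 + 8948) = (27664 + (172 + 4*875213056))*(-40155) = (27664 + (172 + 3500852224))*(-40155) = (27664 + 3500852396)*(-40155) = 3500880060*(-40155) = -140577838809300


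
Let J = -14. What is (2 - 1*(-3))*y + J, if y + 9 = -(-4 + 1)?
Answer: -44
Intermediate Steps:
y = -6 (y = -9 - (-4 + 1) = -9 - 1*(-3) = -9 + 3 = -6)
(2 - 1*(-3))*y + J = (2 - 1*(-3))*(-6) - 14 = (2 + 3)*(-6) - 14 = 5*(-6) - 14 = -30 - 14 = -44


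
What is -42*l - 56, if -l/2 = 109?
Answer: 9100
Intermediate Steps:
l = -218 (l = -2*109 = -218)
-42*l - 56 = -42*(-218) - 56 = 9156 - 56 = 9100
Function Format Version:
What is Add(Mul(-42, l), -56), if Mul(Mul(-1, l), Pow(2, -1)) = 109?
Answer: 9100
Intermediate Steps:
l = -218 (l = Mul(-2, 109) = -218)
Add(Mul(-42, l), -56) = Add(Mul(-42, -218), -56) = Add(9156, -56) = 9100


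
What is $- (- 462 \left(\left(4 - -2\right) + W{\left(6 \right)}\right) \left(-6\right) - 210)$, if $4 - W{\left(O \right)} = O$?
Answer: $-10878$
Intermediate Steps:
$W{\left(O \right)} = 4 - O$
$- (- 462 \left(\left(4 - -2\right) + W{\left(6 \right)}\right) \left(-6\right) - 210) = - (- 462 \left(\left(4 - -2\right) + \left(4 - 6\right)\right) \left(-6\right) - 210) = - (- 462 \left(\left(4 + 2\right) + \left(4 - 6\right)\right) \left(-6\right) - 210) = - (- 462 \left(6 - 2\right) \left(-6\right) - 210) = - (- 462 \cdot 4 \left(-6\right) - 210) = - (\left(-462\right) \left(-24\right) - 210) = - (11088 - 210) = \left(-1\right) 10878 = -10878$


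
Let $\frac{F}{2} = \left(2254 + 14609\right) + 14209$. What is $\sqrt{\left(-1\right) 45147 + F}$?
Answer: $\sqrt{16997} \approx 130.37$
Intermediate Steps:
$F = 62144$ ($F = 2 \left(\left(2254 + 14609\right) + 14209\right) = 2 \left(16863 + 14209\right) = 2 \cdot 31072 = 62144$)
$\sqrt{\left(-1\right) 45147 + F} = \sqrt{\left(-1\right) 45147 + 62144} = \sqrt{-45147 + 62144} = \sqrt{16997}$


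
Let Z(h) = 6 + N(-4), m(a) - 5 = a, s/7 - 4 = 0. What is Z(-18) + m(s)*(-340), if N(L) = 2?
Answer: -11212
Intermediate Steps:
s = 28 (s = 28 + 7*0 = 28 + 0 = 28)
m(a) = 5 + a
Z(h) = 8 (Z(h) = 6 + 2 = 8)
Z(-18) + m(s)*(-340) = 8 + (5 + 28)*(-340) = 8 + 33*(-340) = 8 - 11220 = -11212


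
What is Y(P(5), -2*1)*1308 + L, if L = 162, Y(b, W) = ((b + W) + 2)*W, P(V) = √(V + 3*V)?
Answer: 162 - 5232*√5 ≈ -11537.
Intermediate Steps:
P(V) = 2*√V (P(V) = √(4*V) = 2*√V)
Y(b, W) = W*(2 + W + b) (Y(b, W) = ((W + b) + 2)*W = (2 + W + b)*W = W*(2 + W + b))
Y(P(5), -2*1)*1308 + L = ((-2*1)*(2 - 2*1 + 2*√5))*1308 + 162 = -2*(2 - 2 + 2*√5)*1308 + 162 = -4*√5*1308 + 162 = -5232*√5 + 162 = 162 - 5232*√5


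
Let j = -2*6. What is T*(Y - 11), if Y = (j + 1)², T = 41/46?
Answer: 2255/23 ≈ 98.043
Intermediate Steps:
j = -12
T = 41/46 (T = 41*(1/46) = 41/46 ≈ 0.89130)
Y = 121 (Y = (-12 + 1)² = (-11)² = 121)
T*(Y - 11) = 41*(121 - 11)/46 = (41/46)*110 = 2255/23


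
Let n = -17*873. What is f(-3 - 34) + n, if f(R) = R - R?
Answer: -14841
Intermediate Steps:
f(R) = 0
n = -14841
f(-3 - 34) + n = 0 - 14841 = -14841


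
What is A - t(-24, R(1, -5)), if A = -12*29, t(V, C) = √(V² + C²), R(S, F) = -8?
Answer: -348 - 8*√10 ≈ -373.30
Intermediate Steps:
t(V, C) = √(C² + V²)
A = -348
A - t(-24, R(1, -5)) = -348 - √((-8)² + (-24)²) = -348 - √(64 + 576) = -348 - √640 = -348 - 8*√10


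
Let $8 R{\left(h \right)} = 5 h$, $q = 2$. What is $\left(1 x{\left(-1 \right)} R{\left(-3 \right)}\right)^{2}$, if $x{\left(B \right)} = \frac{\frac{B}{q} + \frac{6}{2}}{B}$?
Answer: $\frac{5625}{256} \approx 21.973$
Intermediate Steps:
$R{\left(h \right)} = \frac{5 h}{8}$
$x{\left(B \right)} = \frac{3 + \frac{B}{2}}{B}$ ($x{\left(B \right)} = \frac{\frac{B}{2} + \frac{6}{2}}{B} = \frac{B \frac{1}{2} + 6 \cdot \frac{1}{2}}{B} = \frac{\frac{B}{2} + 3}{B} = \frac{3 + \frac{B}{2}}{B}$)
$\left(1 x{\left(-1 \right)} R{\left(-3 \right)}\right)^{2} = \left(1 \frac{6 - 1}{2 \left(-1\right)} \frac{5}{8} \left(-3\right)\right)^{2} = \left(1 \cdot \frac{1}{2} \left(-1\right) 5 \left(- \frac{15}{8}\right)\right)^{2} = \left(1 \left(- \frac{5}{2}\right) \left(- \frac{15}{8}\right)\right)^{2} = \left(\left(- \frac{5}{2}\right) \left(- \frac{15}{8}\right)\right)^{2} = \left(\frac{75}{16}\right)^{2} = \frac{5625}{256}$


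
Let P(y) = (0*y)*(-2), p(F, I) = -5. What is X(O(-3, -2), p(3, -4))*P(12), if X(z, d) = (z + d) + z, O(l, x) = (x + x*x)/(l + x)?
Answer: 0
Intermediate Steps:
O(l, x) = (x + x²)/(l + x)
P(y) = 0 (P(y) = 0*(-2) = 0)
X(z, d) = d + 2*z (X(z, d) = (d + z) + z = d + 2*z)
X(O(-3, -2), p(3, -4))*P(12) = (-5 + 2*(-2*(1 - 2)/(-3 - 2)))*0 = (-5 + 2*(-2*(-1)/(-5)))*0 = (-5 + 2*(-2*(-⅕)*(-1)))*0 = (-5 + 2*(-⅖))*0 = (-5 - ⅘)*0 = -29/5*0 = 0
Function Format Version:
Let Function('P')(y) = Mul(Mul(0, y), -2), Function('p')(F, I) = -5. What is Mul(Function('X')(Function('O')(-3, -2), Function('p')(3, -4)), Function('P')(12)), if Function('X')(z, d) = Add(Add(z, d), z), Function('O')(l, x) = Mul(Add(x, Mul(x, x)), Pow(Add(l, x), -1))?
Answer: 0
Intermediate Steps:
Function('O')(l, x) = Mul(Pow(Add(l, x), -1), Add(x, Pow(x, 2))) (Function('O')(l, x) = Mul(Add(x, Pow(x, 2)), Pow(Add(l, x), -1)) = Mul(Pow(Add(l, x), -1), Add(x, Pow(x, 2))))
Function('P')(y) = 0 (Function('P')(y) = Mul(0, -2) = 0)
Function('X')(z, d) = Add(d, Mul(2, z)) (Function('X')(z, d) = Add(Add(d, z), z) = Add(d, Mul(2, z)))
Mul(Function('X')(Function('O')(-3, -2), Function('p')(3, -4)), Function('P')(12)) = Mul(Add(-5, Mul(2, Mul(-2, Pow(Add(-3, -2), -1), Add(1, -2)))), 0) = Mul(Add(-5, Mul(2, Mul(-2, Pow(-5, -1), -1))), 0) = Mul(Add(-5, Mul(2, Mul(-2, Rational(-1, 5), -1))), 0) = Mul(Add(-5, Mul(2, Rational(-2, 5))), 0) = Mul(Add(-5, Rational(-4, 5)), 0) = Mul(Rational(-29, 5), 0) = 0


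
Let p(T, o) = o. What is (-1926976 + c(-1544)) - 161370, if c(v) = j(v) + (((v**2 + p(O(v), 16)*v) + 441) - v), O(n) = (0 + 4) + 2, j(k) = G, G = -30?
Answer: 272841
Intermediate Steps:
j(k) = -30
O(n) = 6 (O(n) = 4 + 2 = 6)
c(v) = 411 + v**2 + 15*v (c(v) = -30 + (((v**2 + 16*v) + 441) - v) = -30 + ((441 + v**2 + 16*v) - v) = -30 + (441 + v**2 + 15*v) = 411 + v**2 + 15*v)
(-1926976 + c(-1544)) - 161370 = (-1926976 + (411 + (-1544)**2 + 15*(-1544))) - 161370 = (-1926976 + (411 + 2383936 - 23160)) - 161370 = (-1926976 + 2361187) - 161370 = 434211 - 161370 = 272841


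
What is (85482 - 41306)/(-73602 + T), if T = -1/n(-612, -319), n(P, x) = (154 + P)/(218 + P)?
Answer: -10116304/16855055 ≈ -0.60019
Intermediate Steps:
n(P, x) = (154 + P)/(218 + P)
T = -197/229 (T = -1/((154 - 612)/(218 - 612)) = -1/(-458/(-394)) = -1/((-1/394*(-458))) = -1/229/197 = -1*197/229 = -197/229 ≈ -0.86026)
(85482 - 41306)/(-73602 + T) = (85482 - 41306)/(-73602 - 197/229) = 44176/(-16855055/229) = 44176*(-229/16855055) = -10116304/16855055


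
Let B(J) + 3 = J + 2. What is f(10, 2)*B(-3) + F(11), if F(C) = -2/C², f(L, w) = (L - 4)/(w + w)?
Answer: -728/121 ≈ -6.0165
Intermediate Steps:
B(J) = -1 + J (B(J) = -3 + (J + 2) = -3 + (2 + J) = -1 + J)
f(L, w) = (-4 + L)/(2*w) (f(L, w) = (-4 + L)/((2*w)) = (-4 + L)*(1/(2*w)) = (-4 + L)/(2*w))
F(C) = -2/C²
f(10, 2)*B(-3) + F(11) = ((½)*(-4 + 10)/2)*(-1 - 3) - 2/11² = ((½)*(½)*6)*(-4) - 2*1/121 = (3/2)*(-4) - 2/121 = -6 - 2/121 = -728/121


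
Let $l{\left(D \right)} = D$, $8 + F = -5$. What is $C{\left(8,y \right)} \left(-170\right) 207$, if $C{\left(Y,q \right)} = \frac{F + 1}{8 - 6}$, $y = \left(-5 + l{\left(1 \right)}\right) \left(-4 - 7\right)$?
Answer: $211140$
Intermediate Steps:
$F = -13$ ($F = -8 - 5 = -13$)
$y = 44$ ($y = \left(-5 + 1\right) \left(-4 - 7\right) = \left(-4\right) \left(-11\right) = 44$)
$C{\left(Y,q \right)} = -6$ ($C{\left(Y,q \right)} = \frac{-13 + 1}{8 - 6} = - \frac{12}{2} = \left(-12\right) \frac{1}{2} = -6$)
$C{\left(8,y \right)} \left(-170\right) 207 = \left(-6\right) \left(-170\right) 207 = 1020 \cdot 207 = 211140$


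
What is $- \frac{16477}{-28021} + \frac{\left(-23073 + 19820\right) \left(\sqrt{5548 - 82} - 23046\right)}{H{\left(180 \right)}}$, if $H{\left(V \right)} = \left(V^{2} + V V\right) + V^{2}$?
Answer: $\frac{350382961633}{453940200} - \frac{3253 \sqrt{5466}}{97200} \approx 769.4$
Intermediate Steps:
$H{\left(V \right)} = 3 V^{2}$ ($H{\left(V \right)} = \left(V^{2} + V^{2}\right) + V^{2} = 2 V^{2} + V^{2} = 3 V^{2}$)
$- \frac{16477}{-28021} + \frac{\left(-23073 + 19820\right) \left(\sqrt{5548 - 82} - 23046\right)}{H{\left(180 \right)}} = - \frac{16477}{-28021} + \frac{\left(-23073 + 19820\right) \left(\sqrt{5548 - 82} - 23046\right)}{3 \cdot 180^{2}} = \left(-16477\right) \left(- \frac{1}{28021}\right) + \frac{\left(-3253\right) \left(\sqrt{5466} - 23046\right)}{3 \cdot 32400} = \frac{16477}{28021} + \frac{\left(-3253\right) \left(-23046 + \sqrt{5466}\right)}{97200} = \frac{16477}{28021} + \left(74968638 - 3253 \sqrt{5466}\right) \frac{1}{97200} = \frac{16477}{28021} + \left(\frac{12494773}{16200} - \frac{3253 \sqrt{5466}}{97200}\right) = \frac{350382961633}{453940200} - \frac{3253 \sqrt{5466}}{97200}$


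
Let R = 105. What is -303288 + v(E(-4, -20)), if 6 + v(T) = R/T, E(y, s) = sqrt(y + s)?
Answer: -303294 - 35*I*sqrt(6)/4 ≈ -3.0329e+5 - 21.433*I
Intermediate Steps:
E(y, s) = sqrt(s + y)
v(T) = -6 + 105/T
-303288 + v(E(-4, -20)) = -303288 + (-6 + 105/(sqrt(-20 - 4))) = -303288 + (-6 + 105/(sqrt(-24))) = -303288 + (-6 + 105/((2*I*sqrt(6)))) = -303288 + (-6 + 105*(-I*sqrt(6)/12)) = -303288 + (-6 - 35*I*sqrt(6)/4) = -303294 - 35*I*sqrt(6)/4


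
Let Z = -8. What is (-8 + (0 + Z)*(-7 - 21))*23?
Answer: 4968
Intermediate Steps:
(-8 + (0 + Z)*(-7 - 21))*23 = (-8 + (0 - 8)*(-7 - 21))*23 = (-8 - 8*(-28))*23 = (-8 + 224)*23 = 216*23 = 4968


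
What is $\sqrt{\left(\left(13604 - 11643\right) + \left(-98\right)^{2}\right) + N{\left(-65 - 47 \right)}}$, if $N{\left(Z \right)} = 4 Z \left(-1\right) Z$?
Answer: $i \sqrt{38611} \approx 196.5 i$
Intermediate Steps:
$N{\left(Z \right)} = - 4 Z^{2}$ ($N{\left(Z \right)} = - 4 Z Z = - 4 Z^{2}$)
$\sqrt{\left(\left(13604 - 11643\right) + \left(-98\right)^{2}\right) + N{\left(-65 - 47 \right)}} = \sqrt{\left(\left(13604 - 11643\right) + \left(-98\right)^{2}\right) - 4 \left(-65 - 47\right)^{2}} = \sqrt{\left(1961 + 9604\right) - 4 \left(-112\right)^{2}} = \sqrt{11565 - 50176} = \sqrt{-38611} = i \sqrt{38611}$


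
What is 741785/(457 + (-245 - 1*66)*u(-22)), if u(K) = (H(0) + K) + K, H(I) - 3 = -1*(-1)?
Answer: 741785/12897 ≈ 57.516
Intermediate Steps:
H(I) = 4 (H(I) = 3 - 1*(-1) = 3 + 1 = 4)
u(K) = 4 + 2*K (u(K) = (4 + K) + K = 4 + 2*K)
741785/(457 + (-245 - 1*66)*u(-22)) = 741785/(457 + (-245 - 1*66)*(4 + 2*(-22))) = 741785/(457 + (-245 - 66)*(4 - 44)) = 741785/(457 - 311*(-40)) = 741785/(457 + 12440) = 741785/12897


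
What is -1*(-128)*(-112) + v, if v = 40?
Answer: -14296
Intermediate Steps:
-1*(-128)*(-112) + v = -1*(-128)*(-112) + 40 = 128*(-112) + 40 = -14336 + 40 = -14296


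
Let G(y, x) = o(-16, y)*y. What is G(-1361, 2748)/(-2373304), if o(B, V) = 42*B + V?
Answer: -2766913/2373304 ≈ -1.1658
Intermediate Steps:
o(B, V) = V + 42*B
G(y, x) = y*(-672 + y) (G(y, x) = (y + 42*(-16))*y = (y - 672)*y = (-672 + y)*y = y*(-672 + y))
G(-1361, 2748)/(-2373304) = -1361*(-672 - 1361)/(-2373304) = -1361*(-2033)*(-1/2373304) = 2766913*(-1/2373304) = -2766913/2373304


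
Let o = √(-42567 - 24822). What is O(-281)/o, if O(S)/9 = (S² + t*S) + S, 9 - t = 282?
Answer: -66597*I*√67389/3209 ≈ -5387.4*I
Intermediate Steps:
t = -273 (t = 9 - 1*282 = 9 - 282 = -273)
O(S) = -2448*S + 9*S² (O(S) = 9*((S² - 273*S) + S) = 9*(S² - 272*S) = -2448*S + 9*S²)
o = I*√67389 (o = √(-67389) = I*√67389 ≈ 259.59*I)
O(-281)/o = (9*(-281)*(-272 - 281))/((I*√67389)) = (9*(-281)*(-553))*(-I*√67389/67389) = 1398537*(-I*√67389/67389) = -66597*I*√67389/3209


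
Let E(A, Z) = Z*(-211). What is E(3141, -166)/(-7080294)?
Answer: -17513/3540147 ≈ -0.0049470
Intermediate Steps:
E(A, Z) = -211*Z
E(3141, -166)/(-7080294) = -211*(-166)/(-7080294) = 35026*(-1/7080294) = -17513/3540147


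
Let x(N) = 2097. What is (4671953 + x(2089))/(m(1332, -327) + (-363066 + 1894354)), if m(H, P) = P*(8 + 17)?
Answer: 4674050/1523113 ≈ 3.0687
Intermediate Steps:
m(H, P) = 25*P (m(H, P) = P*25 = 25*P)
(4671953 + x(2089))/(m(1332, -327) + (-363066 + 1894354)) = (4671953 + 2097)/(25*(-327) + (-363066 + 1894354)) = 4674050/(-8175 + 1531288) = 4674050/1523113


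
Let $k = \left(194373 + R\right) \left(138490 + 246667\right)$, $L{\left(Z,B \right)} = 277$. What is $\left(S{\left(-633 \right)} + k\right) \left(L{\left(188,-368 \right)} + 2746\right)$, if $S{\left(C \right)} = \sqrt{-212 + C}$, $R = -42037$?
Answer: $177369315621296 + 39299 i \sqrt{5} \approx 1.7737 \cdot 10^{14} + 87875.0 i$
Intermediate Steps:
$k = 58673276752$ ($k = \left(194373 - 42037\right) \left(138490 + 246667\right) = 152336 \cdot 385157 = 58673276752$)
$\left(S{\left(-633 \right)} + k\right) \left(L{\left(188,-368 \right)} + 2746\right) = \left(\sqrt{-212 - 633} + 58673276752\right) \left(277 + 2746\right) = \left(\sqrt{-845} + 58673276752\right) 3023 = \left(13 i \sqrt{5} + 58673276752\right) 3023 = \left(58673276752 + 13 i \sqrt{5}\right) 3023 = 177369315621296 + 39299 i \sqrt{5}$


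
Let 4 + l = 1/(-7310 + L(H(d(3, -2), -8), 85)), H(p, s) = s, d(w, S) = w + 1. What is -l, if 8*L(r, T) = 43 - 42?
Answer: 233924/58479 ≈ 4.0001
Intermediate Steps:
d(w, S) = 1 + w
L(r, T) = 1/8 (L(r, T) = (43 - 42)/8 = (1/8)*1 = 1/8)
l = -233924/58479 (l = -4 + 1/(-7310 + 1/8) = -4 + 1/(-58479/8) = -4 - 8/58479 = -233924/58479 ≈ -4.0001)
-l = -1*(-233924/58479) = 233924/58479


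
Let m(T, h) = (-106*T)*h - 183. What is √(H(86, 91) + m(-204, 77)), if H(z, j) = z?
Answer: √1664951 ≈ 1290.3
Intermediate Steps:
m(T, h) = -183 - 106*T*h (m(T, h) = -106*T*h - 183 = -183 - 106*T*h)
√(H(86, 91) + m(-204, 77)) = √(86 + (-183 - 106*(-204)*77)) = √(86 + (-183 + 1665048)) = √(86 + 1664865) = √1664951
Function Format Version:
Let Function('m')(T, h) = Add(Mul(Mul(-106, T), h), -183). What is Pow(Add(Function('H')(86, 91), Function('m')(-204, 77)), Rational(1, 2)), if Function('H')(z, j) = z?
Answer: Pow(1664951, Rational(1, 2)) ≈ 1290.3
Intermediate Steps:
Function('m')(T, h) = Add(-183, Mul(-106, T, h)) (Function('m')(T, h) = Add(Mul(-106, T, h), -183) = Add(-183, Mul(-106, T, h)))
Pow(Add(Function('H')(86, 91), Function('m')(-204, 77)), Rational(1, 2)) = Pow(Add(86, Add(-183, Mul(-106, -204, 77))), Rational(1, 2)) = Pow(Add(86, Add(-183, 1665048)), Rational(1, 2)) = Pow(Add(86, 1664865), Rational(1, 2)) = Pow(1664951, Rational(1, 2))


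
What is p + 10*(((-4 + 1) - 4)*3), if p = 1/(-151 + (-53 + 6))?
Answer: -41581/198 ≈ -210.01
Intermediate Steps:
p = -1/198 (p = 1/(-151 - 47) = 1/(-198) = -1/198 ≈ -0.0050505)
p + 10*(((-4 + 1) - 4)*3) = -1/198 + 10*(((-4 + 1) - 4)*3) = -1/198 + 10*((-3 - 4)*3) = -1/198 + 10*(-7*3) = -1/198 + 10*(-21) = -1/198 - 210 = -41581/198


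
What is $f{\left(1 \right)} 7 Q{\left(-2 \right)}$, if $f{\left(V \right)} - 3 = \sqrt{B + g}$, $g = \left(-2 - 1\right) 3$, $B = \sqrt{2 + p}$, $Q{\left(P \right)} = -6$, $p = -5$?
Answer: $-126 - 42 \sqrt{-9 + i \sqrt{3}} \approx -138.07 - 126.58 i$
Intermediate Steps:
$B = i \sqrt{3}$ ($B = \sqrt{2 - 5} = \sqrt{-3} = i \sqrt{3} \approx 1.732 i$)
$g = -9$ ($g = \left(-3\right) 3 = -9$)
$f{\left(V \right)} = 3 + \sqrt{-9 + i \sqrt{3}}$ ($f{\left(V \right)} = 3 + \sqrt{i \sqrt{3} - 9} = 3 + \sqrt{-9 + i \sqrt{3}}$)
$f{\left(1 \right)} 7 Q{\left(-2 \right)} = \left(3 + \sqrt{-9 + i \sqrt{3}}\right) 7 \left(-6\right) = \left(21 + 7 \sqrt{-9 + i \sqrt{3}}\right) \left(-6\right) = -126 - 42 \sqrt{-9 + i \sqrt{3}}$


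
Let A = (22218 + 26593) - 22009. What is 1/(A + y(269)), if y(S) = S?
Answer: 1/27071 ≈ 3.6940e-5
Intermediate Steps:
A = 26802 (A = 48811 - 22009 = 26802)
1/(A + y(269)) = 1/(26802 + 269) = 1/27071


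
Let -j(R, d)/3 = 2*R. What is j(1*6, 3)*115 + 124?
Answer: -4016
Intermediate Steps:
j(R, d) = -6*R
j(1*6, 3)*115 + 124 = -6*6*115 + 124 = -36*115 + 124 = -4140 + 124 = -4016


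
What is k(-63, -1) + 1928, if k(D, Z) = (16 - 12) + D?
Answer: 1869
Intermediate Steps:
k(D, Z) = 4 + D
k(-63, -1) + 1928 = (4 - 63) + 1928 = -59 + 1928 = 1869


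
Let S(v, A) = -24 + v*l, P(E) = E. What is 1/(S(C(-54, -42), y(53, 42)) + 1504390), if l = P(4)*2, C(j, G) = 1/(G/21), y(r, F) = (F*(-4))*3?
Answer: 1/1504362 ≈ 6.6473e-7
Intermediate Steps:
y(r, F) = -12*F (y(r, F) = -4*F*3 = -12*F)
C(j, G) = 21/G (C(j, G) = 1/(G*(1/21)) = 1/(G/21) = 21/G)
l = 8 (l = 4*2 = 8)
S(v, A) = -24 + 8*v (S(v, A) = -24 + v*8 = -24 + 8*v)
1/(S(C(-54, -42), y(53, 42)) + 1504390) = 1/((-24 + 8*(21/(-42))) + 1504390) = 1/((-24 + 8*(21*(-1/42))) + 1504390) = 1/((-24 + 8*(-½)) + 1504390) = 1/((-24 - 4) + 1504390) = 1/(-28 + 1504390) = 1/1504362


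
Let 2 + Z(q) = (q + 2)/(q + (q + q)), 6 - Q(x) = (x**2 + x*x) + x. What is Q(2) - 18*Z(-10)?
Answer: 136/5 ≈ 27.200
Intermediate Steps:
Q(x) = 6 - x - 2*x**2 (Q(x) = 6 - ((x**2 + x*x) + x) = 6 - ((x**2 + x**2) + x) = 6 - (2*x**2 + x) = 6 - (x + 2*x**2) = 6 + (-x - 2*x**2) = 6 - x - 2*x**2)
Z(q) = -2 + (2 + q)/(3*q) (Z(q) = -2 + (q + 2)/(q + (q + q)) = -2 + (2 + q)/(q + 2*q) = -2 + (2 + q)/((3*q)) = -2 + (2 + q)*(1/(3*q)) = -2 + (2 + q)/(3*q))
Q(2) - 18*Z(-10) = (6 - 1*2 - 2*2**2) - 6*(2 - 5*(-10))/(-10) = (6 - 2 - 2*4) - 6*(-1)*(2 + 50)/10 = (6 - 2 - 8) - 6*(-1)*52/10 = -4 - 18*(-26/15) = -4 + 156/5 = 136/5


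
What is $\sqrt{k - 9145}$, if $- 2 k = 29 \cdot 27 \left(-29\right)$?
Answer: $\frac{\sqrt{8834}}{2} \approx 46.995$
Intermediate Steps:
$k = \frac{22707}{2}$ ($k = - \frac{29 \cdot 27 \left(-29\right)}{2} = - \frac{783 \left(-29\right)}{2} = \left(- \frac{1}{2}\right) \left(-22707\right) = \frac{22707}{2} \approx 11354.0$)
$\sqrt{k - 9145} = \sqrt{\frac{22707}{2} - 9145} = \sqrt{\frac{4417}{2}} = \frac{\sqrt{8834}}{2}$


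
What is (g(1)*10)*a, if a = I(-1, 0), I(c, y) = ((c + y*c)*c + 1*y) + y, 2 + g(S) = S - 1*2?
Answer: -30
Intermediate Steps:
g(S) = -4 + S (g(S) = -2 + (S - 1*2) = -2 + (S - 2) = -2 + (-2 + S) = -4 + S)
I(c, y) = 2*y + c*(c + c*y) (I(c, y) = ((c + c*y)*c + y) + y = (c*(c + c*y) + y) + y = (y + c*(c + c*y)) + y = 2*y + c*(c + c*y))
a = 1 (a = (-1)**2 + 2*0 + 0*(-1)**2 = 1 + 0 + 0*1 = 1 + 0 + 0 = 1)
(g(1)*10)*a = ((-4 + 1)*10)*1 = -3*10*1 = -30*1 = -30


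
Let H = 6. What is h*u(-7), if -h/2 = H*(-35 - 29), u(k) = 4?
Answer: 3072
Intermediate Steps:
h = 768 (h = -12*(-35 - 29) = -12*(-64) = -2*(-384) = 768)
h*u(-7) = 768*4 = 3072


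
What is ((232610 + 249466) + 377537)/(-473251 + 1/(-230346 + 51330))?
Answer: -153884480808/84719501017 ≈ -1.8164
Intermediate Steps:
((232610 + 249466) + 377537)/(-473251 + 1/(-230346 + 51330)) = (482076 + 377537)/(-473251 + 1/(-179016)) = 859613/(-473251 - 1/179016) = 859613/(-84719501017/179016) = 859613*(-179016/84719501017) = -153884480808/84719501017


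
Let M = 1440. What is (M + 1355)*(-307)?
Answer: -858065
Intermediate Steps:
(M + 1355)*(-307) = (1440 + 1355)*(-307) = 2795*(-307) = -858065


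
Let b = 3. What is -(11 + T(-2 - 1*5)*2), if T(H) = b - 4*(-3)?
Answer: -41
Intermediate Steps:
T(H) = 15 (T(H) = 3 - 4*(-3) = 3 + 12 = 15)
-(11 + T(-2 - 1*5)*2) = -(11 + 15*2) = -(11 + 30) = -1*41 = -41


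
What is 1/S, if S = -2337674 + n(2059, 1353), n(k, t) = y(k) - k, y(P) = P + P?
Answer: -1/2335615 ≈ -4.2815e-7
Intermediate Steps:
y(P) = 2*P
n(k, t) = k (n(k, t) = 2*k - k = k)
S = -2335615 (S = -2337674 + 2059 = -2335615)
1/S = 1/(-2335615) = -1/2335615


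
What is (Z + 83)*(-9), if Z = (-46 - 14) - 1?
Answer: -198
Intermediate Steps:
Z = -61 (Z = -60 - 1 = -61)
(Z + 83)*(-9) = (-61 + 83)*(-9) = 22*(-9) = -198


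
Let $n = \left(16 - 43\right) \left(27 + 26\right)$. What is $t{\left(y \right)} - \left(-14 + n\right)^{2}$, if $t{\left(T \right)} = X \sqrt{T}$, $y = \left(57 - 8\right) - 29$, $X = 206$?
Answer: $-2088025 + 412 \sqrt{5} \approx -2.0871 \cdot 10^{6}$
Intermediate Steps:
$n = -1431$ ($n = \left(-27\right) 53 = -1431$)
$y = 20$ ($y = 49 - 29 = 20$)
$t{\left(T \right)} = 206 \sqrt{T}$
$t{\left(y \right)} - \left(-14 + n\right)^{2} = 206 \sqrt{20} - \left(-14 - 1431\right)^{2} = 206 \cdot 2 \sqrt{5} - \left(-1445\right)^{2} = 412 \sqrt{5} - 2088025 = -2088025 + 412 \sqrt{5}$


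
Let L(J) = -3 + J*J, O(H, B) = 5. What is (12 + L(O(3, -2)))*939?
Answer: 31926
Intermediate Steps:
L(J) = -3 + J**2
(12 + L(O(3, -2)))*939 = (12 + (-3 + 5**2))*939 = (12 + (-3 + 25))*939 = (12 + 22)*939 = 34*939 = 31926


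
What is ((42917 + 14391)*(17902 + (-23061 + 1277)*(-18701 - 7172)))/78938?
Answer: 16150406860436/39469 ≈ 4.0919e+8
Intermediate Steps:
((42917 + 14391)*(17902 + (-23061 + 1277)*(-18701 - 7172)))/78938 = (57308*(17902 - 21784*(-25873)))*(1/78938) = (57308*(17902 + 563617432))*(1/78938) = (57308*563635334)*(1/78938) = 32300813720872*(1/78938) = 16150406860436/39469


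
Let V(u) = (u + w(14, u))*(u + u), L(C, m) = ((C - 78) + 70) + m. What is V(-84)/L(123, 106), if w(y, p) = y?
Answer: 11760/221 ≈ 53.213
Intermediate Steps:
L(C, m) = -8 + C + m (L(C, m) = ((-78 + C) + 70) + m = (-8 + C) + m = -8 + C + m)
V(u) = 2*u*(14 + u) (V(u) = (u + 14)*(u + u) = (14 + u)*(2*u) = 2*u*(14 + u))
V(-84)/L(123, 106) = (2*(-84)*(14 - 84))/(-8 + 123 + 106) = (2*(-84)*(-70))/221 = 11760*(1/221) = 11760/221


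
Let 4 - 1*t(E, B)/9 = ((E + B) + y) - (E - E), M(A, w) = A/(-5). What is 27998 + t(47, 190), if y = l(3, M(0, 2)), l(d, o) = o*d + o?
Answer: 25901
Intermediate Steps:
M(A, w) = -A/5 (M(A, w) = A*(-⅕) = -A/5)
l(d, o) = o + d*o (l(d, o) = d*o + o = o + d*o)
y = 0 (y = (-⅕*0)*(1 + 3) = 0*4 = 0)
t(E, B) = 36 - 9*B - 9*E (t(E, B) = 36 - 9*(((E + B) + 0) - (E - E)) = 36 - 9*(((B + E) + 0) - 1*0) = 36 - 9*((B + E) + 0) = 36 - 9*(B + E) = 36 + (-9*B - 9*E) = 36 - 9*B - 9*E)
27998 + t(47, 190) = 27998 + (36 - 9*190 - 9*47) = 27998 + (36 - 1710 - 423) = 27998 - 2097 = 25901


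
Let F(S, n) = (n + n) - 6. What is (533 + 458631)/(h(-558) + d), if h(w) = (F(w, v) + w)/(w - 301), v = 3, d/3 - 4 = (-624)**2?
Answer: 197210938/501716409 ≈ 0.39307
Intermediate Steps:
d = 1168140 (d = 12 + 3*(-624)**2 = 12 + 3*389376 = 12 + 1168128 = 1168140)
F(S, n) = -6 + 2*n (F(S, n) = 2*n - 6 = -6 + 2*n)
h(w) = w/(-301 + w) (h(w) = ((-6 + 2*3) + w)/(w - 301) = ((-6 + 6) + w)/(-301 + w) = (0 + w)/(-301 + w) = w/(-301 + w))
(533 + 458631)/(h(-558) + d) = (533 + 458631)/(-558/(-301 - 558) + 1168140) = 459164/(-558/(-859) + 1168140) = 459164/(-558*(-1/859) + 1168140) = 459164/(558/859 + 1168140) = 459164/(1003432818/859) = 459164*(859/1003432818) = 197210938/501716409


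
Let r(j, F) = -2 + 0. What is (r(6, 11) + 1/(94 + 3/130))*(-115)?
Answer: 2796340/12223 ≈ 228.78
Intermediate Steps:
r(j, F) = -2
(r(6, 11) + 1/(94 + 3/130))*(-115) = (-2 + 1/(94 + 3/130))*(-115) = (-2 + 1/(12223/130))*(-115) = (-2 + 130/12223)*(-115) = -24316/12223*(-115) = 2796340/12223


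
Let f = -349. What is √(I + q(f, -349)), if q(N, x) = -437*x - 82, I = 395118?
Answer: √547549 ≈ 739.97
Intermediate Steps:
q(N, x) = -82 - 437*x
√(I + q(f, -349)) = √(395118 + (-82 - 437*(-349))) = √(395118 + (-82 + 152513)) = √(395118 + 152431) = √547549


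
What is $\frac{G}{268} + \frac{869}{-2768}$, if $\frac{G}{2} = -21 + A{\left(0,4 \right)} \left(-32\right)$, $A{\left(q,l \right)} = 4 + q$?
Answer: $- \frac{264439}{185456} \approx -1.4259$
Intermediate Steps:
$G = -298$ ($G = 2 \left(-21 + \left(4 + 0\right) \left(-32\right)\right) = 2 \left(-21 + 4 \left(-32\right)\right) = 2 \left(-21 - 128\right) = 2 \left(-149\right) = -298$)
$\frac{G}{268} + \frac{869}{-2768} = - \frac{298}{268} + \frac{869}{-2768} = \left(-298\right) \frac{1}{268} + 869 \left(- \frac{1}{2768}\right) = - \frac{149}{134} - \frac{869}{2768} = - \frac{264439}{185456}$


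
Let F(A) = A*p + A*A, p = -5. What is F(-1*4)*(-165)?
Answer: -5940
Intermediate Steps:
F(A) = A² - 5*A (F(A) = A*(-5) + A*A = -5*A + A² = A² - 5*A)
F(-1*4)*(-165) = ((-1*4)*(-5 - 1*4))*(-165) = -4*(-5 - 4)*(-165) = -4*(-9)*(-165) = 36*(-165) = -5940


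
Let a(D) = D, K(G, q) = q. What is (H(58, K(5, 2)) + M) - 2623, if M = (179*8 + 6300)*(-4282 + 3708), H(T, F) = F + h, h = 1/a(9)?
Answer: -39967100/9 ≈ -4.4408e+6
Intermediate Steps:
h = 1/9 ≈ 0.11111
H(T, F) = 1/9 + F (H(T, F) = F + 1/9 = 1/9 + F)
M = -4438168 (M = (1432 + 6300)*(-574) = 7732*(-574) = -4438168)
(H(58, K(5, 2)) + M) - 2623 = ((1/9 + 2) - 4438168) - 2623 = (19/9 - 4438168) - 2623 = -39943493/9 - 2623 = -39967100/9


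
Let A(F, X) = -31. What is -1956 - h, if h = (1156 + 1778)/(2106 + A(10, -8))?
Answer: -4061634/2075 ≈ -1957.4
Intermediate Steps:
h = 2934/2075 (h = (1156 + 1778)/(2106 - 31) = 2934/2075 ≈ 1.4140)
-1956 - h = -1956 - 1*2934/2075 = -1956 - 2934/2075 = -4061634/2075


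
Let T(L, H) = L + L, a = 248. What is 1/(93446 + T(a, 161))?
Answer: 1/93942 ≈ 1.0645e-5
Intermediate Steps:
T(L, H) = 2*L
1/(93446 + T(a, 161)) = 1/(93446 + 2*248) = 1/(93446 + 496) = 1/93942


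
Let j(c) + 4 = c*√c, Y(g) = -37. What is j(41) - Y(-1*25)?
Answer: 33 + 41*√41 ≈ 295.53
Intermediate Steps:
j(c) = -4 + c^(3/2) (j(c) = -4 + c*√c = -4 + c^(3/2))
j(41) - Y(-1*25) = (-4 + 41^(3/2)) - 1*(-37) = (-4 + 41*√41) + 37 = 33 + 41*√41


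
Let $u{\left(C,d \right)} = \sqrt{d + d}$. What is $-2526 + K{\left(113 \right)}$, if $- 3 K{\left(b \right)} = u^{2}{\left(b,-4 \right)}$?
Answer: $- \frac{7570}{3} \approx -2523.3$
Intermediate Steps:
$u{\left(C,d \right)} = \sqrt{2} \sqrt{d}$ ($u{\left(C,d \right)} = \sqrt{2 d} = \sqrt{2} \sqrt{d}$)
$K{\left(b \right)} = \frac{8}{3}$ ($K{\left(b \right)} = - \frac{\left(\sqrt{2} \sqrt{-4}\right)^{2}}{3} = - \frac{\left(\sqrt{2} \cdot 2 i\right)^{2}}{3} = - \frac{\left(2 i \sqrt{2}\right)^{2}}{3} = \left(- \frac{1}{3}\right) \left(-8\right) = \frac{8}{3}$)
$-2526 + K{\left(113 \right)} = -2526 + \frac{8}{3} = - \frac{7570}{3}$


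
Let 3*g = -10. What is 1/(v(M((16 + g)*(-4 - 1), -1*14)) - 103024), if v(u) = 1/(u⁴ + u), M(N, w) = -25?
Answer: -390600/40241174399 ≈ -9.7065e-6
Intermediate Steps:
g = -10/3 (g = (⅓)*(-10) = -10/3 ≈ -3.3333)
v(u) = 1/(u + u⁴)
1/(v(M((16 + g)*(-4 - 1), -1*14)) - 103024) = 1/(1/(-25 + (-25)⁴) - 103024) = 1/(1/(-25 + 390625) - 103024) = 1/(1/390600 - 103024) = 1/(-40241174399/390600) = -390600/40241174399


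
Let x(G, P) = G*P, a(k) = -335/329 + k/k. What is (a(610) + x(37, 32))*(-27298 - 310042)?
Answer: -131404050200/329 ≈ -3.9940e+8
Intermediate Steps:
a(k) = -6/329 (a(k) = -335*1/329 + 1 = -335/329 + 1 = -6/329)
(a(610) + x(37, 32))*(-27298 - 310042) = (-6/329 + 37*32)*(-27298 - 310042) = (-6/329 + 1184)*(-337340) = (389530/329)*(-337340) = -131404050200/329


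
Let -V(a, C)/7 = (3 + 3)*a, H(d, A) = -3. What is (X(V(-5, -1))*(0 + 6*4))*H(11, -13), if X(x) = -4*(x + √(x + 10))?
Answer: 60480 + 576*√55 ≈ 64752.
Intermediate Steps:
V(a, C) = -42*a (V(a, C) = -7*(3 + 3)*a = -42*a)
X(x) = -4*x - 4*√(10 + x) (X(x) = -4*(x + √(10 + x)) = -4*x - 4*√(10 + x))
(X(V(-5, -1))*(0 + 6*4))*H(11, -13) = ((-(-168)*(-5) - 4*√(10 - 42*(-5)))*(0 + 6*4))*(-3) = ((-4*210 - 4*√(10 + 210))*(0 + 24))*(-3) = ((-840 - 8*√55)*24)*(-3) = (-20160 - 192*√55)*(-3) = 60480 + 576*√55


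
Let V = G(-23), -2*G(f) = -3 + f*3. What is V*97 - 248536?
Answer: -245044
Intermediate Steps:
G(f) = 3/2 - 3*f/2 (G(f) = -(-3 + f*3)/2 = -(-3 + 3*f)/2 = 3/2 - 3*f/2)
V = 36 (V = 3/2 - 3/2*(-23) = 3/2 + 69/2 = 36)
V*97 - 248536 = 36*97 - 248536 = 3492 - 248536 = -245044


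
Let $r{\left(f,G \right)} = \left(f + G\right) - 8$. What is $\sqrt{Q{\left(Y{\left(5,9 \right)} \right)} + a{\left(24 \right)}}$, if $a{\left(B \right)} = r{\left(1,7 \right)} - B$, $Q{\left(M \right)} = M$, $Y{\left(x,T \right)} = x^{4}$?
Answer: $\sqrt{601} \approx 24.515$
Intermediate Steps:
$r{\left(f,G \right)} = -8 + G + f$ ($r{\left(f,G \right)} = \left(G + f\right) - 8 = -8 + G + f$)
$a{\left(B \right)} = - B$ ($a{\left(B \right)} = \left(-8 + 7 + 1\right) - B = 0 - B = - B$)
$\sqrt{Q{\left(Y{\left(5,9 \right)} \right)} + a{\left(24 \right)}} = \sqrt{5^{4} - 24} = \sqrt{625 - 24} = \sqrt{601}$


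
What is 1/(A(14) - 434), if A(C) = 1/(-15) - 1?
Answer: -15/6526 ≈ -0.0022985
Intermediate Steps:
A(C) = -16/15 (A(C) = -1/15 - 1 = -16/15)
1/(A(14) - 434) = 1/(-16/15 - 434) = 1/(-6526/15) = -15/6526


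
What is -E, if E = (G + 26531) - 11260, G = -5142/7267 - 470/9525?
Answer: -211395671477/13843635 ≈ -15270.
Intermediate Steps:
G = -10478608/13843635 (G = -5142*1/7267 - 470*1/9525 = -5142/7267 - 94/1905 = -10478608/13843635 ≈ -0.75693)
E = 211395671477/13843635 (E = (-10478608/13843635 + 26531) - 11260 = 367275001577/13843635 - 11260 = 211395671477/13843635 ≈ 15270.)
-E = -1*211395671477/13843635 = -211395671477/13843635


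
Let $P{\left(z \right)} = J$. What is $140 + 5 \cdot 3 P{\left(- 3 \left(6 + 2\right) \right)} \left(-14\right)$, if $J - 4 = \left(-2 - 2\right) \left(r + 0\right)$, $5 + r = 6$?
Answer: $140$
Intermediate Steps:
$r = 1$ ($r = -5 + 6 = 1$)
$J = 0$ ($J = 4 + \left(-2 - 2\right) \left(1 + 0\right) = 4 - 4 = 0$)
$P{\left(z \right)} = 0$
$140 + 5 \cdot 3 P{\left(- 3 \left(6 + 2\right) \right)} \left(-14\right) = 140 + 5 \cdot 3 \cdot 0 \left(-14\right) = 140 + 15 \cdot 0 \left(-14\right) = 140 + 0 \left(-14\right) = 140 + 0 = 140$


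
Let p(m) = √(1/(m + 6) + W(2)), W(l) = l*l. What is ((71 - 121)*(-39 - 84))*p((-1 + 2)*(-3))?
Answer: 2050*√39 ≈ 12802.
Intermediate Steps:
W(l) = l²
p(m) = √(4 + 1/(6 + m)) (p(m) = √(1/(m + 6) + 2²) = √(1/(6 + m) + 4) = √(4 + 1/(6 + m)))
((71 - 121)*(-39 - 84))*p((-1 + 2)*(-3)) = ((71 - 121)*(-39 - 84))*√((25 + 4*((-1 + 2)*(-3)))/(6 + (-1 + 2)*(-3))) = (-50*(-123))*√((25 + 4*(1*(-3)))/(6 + 1*(-3))) = 6150*√((25 + 4*(-3))/(6 - 3)) = 6150*√((25 - 12)/3) = 6150*√((⅓)*13) = 6150*√(13/3) = 6150*(√39/3) = 2050*√39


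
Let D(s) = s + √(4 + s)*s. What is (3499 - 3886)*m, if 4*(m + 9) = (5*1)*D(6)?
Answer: 1161/2 - 5805*√10/2 ≈ -8598.0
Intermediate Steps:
D(s) = s + s*√(4 + s)
m = -3/2 + 15*√10/2 (m = -9 + ((5*1)*(6*(1 + √(4 + 6))))/4 = -9 + (5*(6*(1 + √10)))/4 = -9 + (5*(6 + 6*√10))/4 = -9 + (30 + 30*√10)/4 = -9 + (15/2 + 15*√10/2) = -3/2 + 15*√10/2 ≈ 22.217)
(3499 - 3886)*m = (3499 - 3886)*(-3/2 + 15*√10/2) = -387*(-3/2 + 15*√10/2) = 1161/2 - 5805*√10/2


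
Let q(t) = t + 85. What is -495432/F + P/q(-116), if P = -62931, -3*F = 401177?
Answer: 3613220709/1776641 ≈ 2033.7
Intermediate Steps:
F = -401177/3 (F = -⅓*401177 = -401177/3 ≈ -1.3373e+5)
q(t) = 85 + t
-495432/F + P/q(-116) = -495432/(-401177/3) - 62931/(85 - 116) = -495432*(-3/401177) - 62931/(-31) = 212328/57311 - 62931*(-1/31) = 212328/57311 + 62931/31 = 3613220709/1776641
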